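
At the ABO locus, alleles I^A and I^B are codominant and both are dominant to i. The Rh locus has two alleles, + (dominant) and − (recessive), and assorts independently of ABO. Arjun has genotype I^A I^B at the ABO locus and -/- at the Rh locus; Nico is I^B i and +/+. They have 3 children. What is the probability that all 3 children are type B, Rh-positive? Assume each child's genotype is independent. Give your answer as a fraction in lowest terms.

ABO cross I^A I^B × I^B i → 1/4 A, 1/2 B, 1/4 AB.
Rh cross -/- × +/+ → 1 Rh+; so P(type B, Rh-positive) = 1/2 × 1 = 1/2 per child.
All 3 independent: (1/2)^3 = 1/8.

1/8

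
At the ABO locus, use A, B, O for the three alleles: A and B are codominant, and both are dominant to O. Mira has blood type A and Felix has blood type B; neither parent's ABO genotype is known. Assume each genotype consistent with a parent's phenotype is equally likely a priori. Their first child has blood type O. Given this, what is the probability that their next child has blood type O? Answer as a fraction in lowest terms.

1/4

Possible genotypes: Mira ∈ {AA, AO}; Felix ∈ {BB, BO}.
Weight each parental genotype pair by prior × P(type-O child):
  AO × BO: posterior weight 1; P(next child type O) = 1/4.
Weighted sum = 1/4.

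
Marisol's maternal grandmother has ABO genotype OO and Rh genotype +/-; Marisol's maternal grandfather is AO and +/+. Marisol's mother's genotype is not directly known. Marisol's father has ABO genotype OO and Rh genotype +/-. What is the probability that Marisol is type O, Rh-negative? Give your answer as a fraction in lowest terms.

3/32

Marisol's mother's ABO genotype from OO × AO: 1/2 AO, 1/2 OO.
Crossing each possibility with the father OO and summing P(type O): 1/2·1/2 + 1/2·1 = 3/4.
Similarly for Rh via the mother's Rh distribution: P(Rh-) = 1/8.
Independent loci: 3/4 × 1/8 = 3/32.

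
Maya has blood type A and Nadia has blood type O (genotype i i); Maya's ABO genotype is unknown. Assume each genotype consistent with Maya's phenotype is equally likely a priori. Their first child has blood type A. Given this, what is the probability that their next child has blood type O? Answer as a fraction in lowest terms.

1/6

Possible genotypes: Maya ∈ {I^A I^A, I^A i}; Nadia ∈ {i i}.
Weight each parental genotype pair by prior × P(type-A child):
  I^A I^A × i i: posterior weight 2/3; P(next child type O) = 0.
  I^A i × i i: posterior weight 1/3; P(next child type O) = 1/2.
Weighted sum = 1/6.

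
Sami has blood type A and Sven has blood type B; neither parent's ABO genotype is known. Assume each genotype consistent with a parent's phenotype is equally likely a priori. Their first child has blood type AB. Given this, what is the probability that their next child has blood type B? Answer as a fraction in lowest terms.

Possible genotypes: Sami ∈ {AA, AO}; Sven ∈ {BB, BO}.
Weight each parental genotype pair by prior × P(type-AB child):
  AA × BB: posterior weight 4/9; P(next child type B) = 0.
  AA × BO: posterior weight 2/9; P(next child type B) = 0.
  AO × BB: posterior weight 2/9; P(next child type B) = 1/2.
  AO × BO: posterior weight 1/9; P(next child type B) = 1/4.
Weighted sum = 5/36.

5/36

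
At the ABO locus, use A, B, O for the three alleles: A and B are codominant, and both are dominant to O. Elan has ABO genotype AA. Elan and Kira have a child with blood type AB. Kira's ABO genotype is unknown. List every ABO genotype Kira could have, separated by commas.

For each candidate genotype of Kira, check whether crossing it with AA can produce every observed child phenotype.
  AA → possible child types {A} ✗
  AB → possible child types {A, AB} ✓
  AO → possible child types {A} ✗
  BB → possible child types {AB} ✓
  BO → possible child types {A, AB} ✓
  OO → possible child types {A} ✗

AB, BB, BO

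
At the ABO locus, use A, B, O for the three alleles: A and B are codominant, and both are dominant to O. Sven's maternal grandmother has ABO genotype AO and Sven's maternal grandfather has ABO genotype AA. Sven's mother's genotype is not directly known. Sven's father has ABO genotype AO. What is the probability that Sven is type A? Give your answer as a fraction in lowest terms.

7/8

Sven's mother's ABO genotype from AO × AA: 1/2 AA, 1/2 AO.
Crossing each possibility with the father AO and summing P(type A): 1/2·1 + 1/2·3/4 = 7/8.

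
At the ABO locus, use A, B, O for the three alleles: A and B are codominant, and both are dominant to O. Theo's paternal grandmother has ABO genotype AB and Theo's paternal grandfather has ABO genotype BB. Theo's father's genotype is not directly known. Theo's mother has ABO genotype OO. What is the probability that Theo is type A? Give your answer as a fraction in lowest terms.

1/4

Theo's father's ABO genotype from AB × BB: 1/2 AB, 1/2 BB.
Crossing each possibility with the mother OO and summing P(type A): 1/2·1/2 + 1/2·0 = 1/4.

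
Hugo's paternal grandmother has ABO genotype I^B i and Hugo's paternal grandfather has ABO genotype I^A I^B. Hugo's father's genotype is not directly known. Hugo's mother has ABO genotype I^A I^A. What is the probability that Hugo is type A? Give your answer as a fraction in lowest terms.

Hugo's father's ABO genotype from I^B i × I^A I^B: 1/4 I^A I^B, 1/4 I^A i, 1/4 I^B I^B, 1/4 I^B i.
Crossing each possibility with the mother I^A I^A and summing P(type A): 1/4·1/2 + 1/4·1 + 1/4·0 + 1/4·1/2 = 1/2.

1/2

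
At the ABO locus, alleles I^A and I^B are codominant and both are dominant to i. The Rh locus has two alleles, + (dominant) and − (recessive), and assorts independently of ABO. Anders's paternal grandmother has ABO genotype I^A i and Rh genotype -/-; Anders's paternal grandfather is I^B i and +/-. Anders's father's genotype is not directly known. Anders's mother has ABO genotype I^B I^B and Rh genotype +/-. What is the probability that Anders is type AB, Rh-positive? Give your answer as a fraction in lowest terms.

Anders's father's ABO genotype from I^A i × I^B i: 1/4 I^A I^B, 1/4 I^A i, 1/4 I^B i, 1/4 i i.
Crossing each possibility with the mother I^B I^B and summing P(type AB): 1/4·1/2 + 1/4·1/2 + 1/4·0 + 1/4·0 = 1/4.
Similarly for Rh via the father's Rh distribution: P(Rh+) = 5/8.
Independent loci: 1/4 × 5/8 = 5/32.

5/32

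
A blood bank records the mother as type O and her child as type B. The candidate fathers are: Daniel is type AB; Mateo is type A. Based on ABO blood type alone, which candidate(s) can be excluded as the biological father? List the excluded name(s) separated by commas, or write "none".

Mateo

A candidate is excluded only if no genotype consistent with his phenotype could produce a type B child with a type O mother.
Mateo (type A): no genotype consistent with that phenotype can produce a type-B child with a type-O mother.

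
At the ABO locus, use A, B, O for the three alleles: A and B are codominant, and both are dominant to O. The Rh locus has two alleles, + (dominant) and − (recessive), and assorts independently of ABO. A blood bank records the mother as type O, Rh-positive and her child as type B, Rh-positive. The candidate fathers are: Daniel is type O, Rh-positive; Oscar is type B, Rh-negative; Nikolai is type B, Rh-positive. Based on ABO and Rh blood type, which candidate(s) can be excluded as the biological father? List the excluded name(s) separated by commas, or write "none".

Daniel

A candidate is excluded only if no genotype consistent with his phenotype could produce a type B, Rh-positive child with a type O, Rh-positive mother.
Daniel (type O, Rh+): no genotype consistent with that phenotype can produce a type-B Rh+ child with a type-O mother.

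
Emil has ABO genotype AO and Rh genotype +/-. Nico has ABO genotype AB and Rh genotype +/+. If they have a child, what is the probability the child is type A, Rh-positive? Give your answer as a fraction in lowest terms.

ABO cross AO × AB → offspring phenotypes: 1/2 A, 1/4 B, 1/4 AB.
Rh cross +/- × +/+ → 1 Rh+.
Independent loci: P(type A, Rh-positive) = 1/2 × 1 = 1/2.

1/2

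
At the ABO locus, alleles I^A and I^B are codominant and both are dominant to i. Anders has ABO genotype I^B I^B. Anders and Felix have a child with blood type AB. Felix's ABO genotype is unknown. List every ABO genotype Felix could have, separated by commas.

For each candidate genotype of Felix, check whether crossing it with I^B I^B can produce every observed child phenotype.
  I^A I^A → possible child types {AB} ✓
  I^A I^B → possible child types {B, AB} ✓
  I^A i → possible child types {B, AB} ✓
  I^B I^B → possible child types {B} ✗
  I^B i → possible child types {B} ✗
  i i → possible child types {B} ✗

I^A I^A, I^A I^B, I^A i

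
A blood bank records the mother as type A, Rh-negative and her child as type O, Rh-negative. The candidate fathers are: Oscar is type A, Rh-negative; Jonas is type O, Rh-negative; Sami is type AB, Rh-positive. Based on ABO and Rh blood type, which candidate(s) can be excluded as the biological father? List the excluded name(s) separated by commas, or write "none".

Sami

A candidate is excluded only if no genotype consistent with his phenotype could produce a type O, Rh-negative child with a type A, Rh-negative mother.
Sami (type AB, Rh+): no genotype consistent with that phenotype can produce a type-O Rh- child with a type-A mother.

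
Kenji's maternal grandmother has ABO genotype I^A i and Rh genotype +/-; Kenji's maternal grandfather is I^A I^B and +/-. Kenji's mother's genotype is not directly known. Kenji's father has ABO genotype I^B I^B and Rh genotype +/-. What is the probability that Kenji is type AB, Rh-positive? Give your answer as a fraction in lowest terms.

Kenji's mother's ABO genotype from I^A i × I^A I^B: 1/4 I^A I^A, 1/4 I^A I^B, 1/4 I^A i, 1/4 I^B i.
Crossing each possibility with the father I^B I^B and summing P(type AB): 1/4·1 + 1/4·1/2 + 1/4·1/2 + 1/4·0 = 1/2.
Similarly for Rh via the mother's Rh distribution: P(Rh+) = 3/4.
Independent loci: 1/2 × 3/4 = 3/8.

3/8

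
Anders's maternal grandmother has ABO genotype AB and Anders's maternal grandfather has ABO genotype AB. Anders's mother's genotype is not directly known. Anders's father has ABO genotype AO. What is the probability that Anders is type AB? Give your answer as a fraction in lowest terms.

Anders's mother's ABO genotype from AB × AB: 1/4 AA, 1/2 AB, 1/4 BB.
Crossing each possibility with the father AO and summing P(type AB): 1/4·0 + 1/2·1/4 + 1/4·1/2 = 1/4.

1/4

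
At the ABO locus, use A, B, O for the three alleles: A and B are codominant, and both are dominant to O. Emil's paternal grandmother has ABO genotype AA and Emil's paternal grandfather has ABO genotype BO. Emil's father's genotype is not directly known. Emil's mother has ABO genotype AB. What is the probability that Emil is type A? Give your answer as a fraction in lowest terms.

3/8

Emil's father's ABO genotype from AA × BO: 1/2 AB, 1/2 AO.
Crossing each possibility with the mother AB and summing P(type A): 1/2·1/4 + 1/2·1/2 = 3/8.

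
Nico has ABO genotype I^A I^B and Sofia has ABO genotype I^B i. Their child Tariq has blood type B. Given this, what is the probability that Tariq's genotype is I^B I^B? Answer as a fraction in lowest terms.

1/2

Cross I^A I^B × I^B i → 1/4 I^A I^B, 1/4 I^A i, 1/4 I^B I^B, 1/4 I^B i.
Type-B genotypes among offspring: I^B I^B (1/4), I^B i (1/4); total 1/2.
P(I^B I^B | type B) = (1/4) / (1/2) = 1/2.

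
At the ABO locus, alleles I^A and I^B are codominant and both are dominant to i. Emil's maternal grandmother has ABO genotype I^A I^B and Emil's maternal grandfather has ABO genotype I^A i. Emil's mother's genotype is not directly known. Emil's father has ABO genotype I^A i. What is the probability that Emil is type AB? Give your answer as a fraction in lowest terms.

1/8

Emil's mother's ABO genotype from I^A I^B × I^A i: 1/4 I^A I^A, 1/4 I^A I^B, 1/4 I^A i, 1/4 I^B i.
Crossing each possibility with the father I^A i and summing P(type AB): 1/4·0 + 1/4·1/4 + 1/4·0 + 1/4·1/4 = 1/8.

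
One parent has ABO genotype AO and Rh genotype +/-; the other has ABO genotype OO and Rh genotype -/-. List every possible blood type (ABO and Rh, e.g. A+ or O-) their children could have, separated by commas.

Gametes from AO × OO give offspring ABO genotypes AO, OO, i.e. phenotypes O, A.
Rh cross +/- × -/- → phenotypes Rh+, Rh-.
Combining independently: O+, O-, A+, A-.

O+, O-, A+, A-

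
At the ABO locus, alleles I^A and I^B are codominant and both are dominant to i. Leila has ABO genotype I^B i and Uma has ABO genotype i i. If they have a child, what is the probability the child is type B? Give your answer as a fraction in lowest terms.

1/2

ABO cross I^B i × i i → offspring phenotypes: 1/2 O, 1/2 B.
So P(type B) = 1/2.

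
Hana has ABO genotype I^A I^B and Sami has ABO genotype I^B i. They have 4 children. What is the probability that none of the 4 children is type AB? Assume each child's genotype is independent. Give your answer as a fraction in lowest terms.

ABO cross I^A I^B × I^B i → 1/4 A, 1/2 B, 1/4 AB.
So P(type AB) = 1/4 per child.
P(not type AB) = 3/4 for one child; (3/4)^4 = 81/256.

81/256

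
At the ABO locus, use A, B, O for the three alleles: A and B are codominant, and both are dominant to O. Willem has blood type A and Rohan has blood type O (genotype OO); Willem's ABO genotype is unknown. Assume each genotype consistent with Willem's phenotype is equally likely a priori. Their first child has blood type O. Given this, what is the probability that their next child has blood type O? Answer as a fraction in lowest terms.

1/2

Possible genotypes: Willem ∈ {AA, AO}; Rohan ∈ {OO}.
Weight each parental genotype pair by prior × P(type-O child):
  AO × OO: posterior weight 1; P(next child type O) = 1/2.
Weighted sum = 1/2.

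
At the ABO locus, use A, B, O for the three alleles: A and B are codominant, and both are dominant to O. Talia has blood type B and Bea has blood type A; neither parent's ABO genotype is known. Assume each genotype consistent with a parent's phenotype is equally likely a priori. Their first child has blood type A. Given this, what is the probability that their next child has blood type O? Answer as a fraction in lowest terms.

1/12

Possible genotypes: Talia ∈ {BB, BO}; Bea ∈ {AA, AO}.
Weight each parental genotype pair by prior × P(type-A child):
  BO × AA: posterior weight 2/3; P(next child type O) = 0.
  BO × AO: posterior weight 1/3; P(next child type O) = 1/4.
Weighted sum = 1/12.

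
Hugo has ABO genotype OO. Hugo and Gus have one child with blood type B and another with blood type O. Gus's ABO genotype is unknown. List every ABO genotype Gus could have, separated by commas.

BO

For each candidate genotype of Gus, check whether crossing it with OO can produce every observed child phenotype.
  AA → possible child types {A} ✗
  AB → possible child types {A, B} ✗
  AO → possible child types {O, A} ✗
  BB → possible child types {B} ✗
  BO → possible child types {O, B} ✓
  OO → possible child types {O} ✗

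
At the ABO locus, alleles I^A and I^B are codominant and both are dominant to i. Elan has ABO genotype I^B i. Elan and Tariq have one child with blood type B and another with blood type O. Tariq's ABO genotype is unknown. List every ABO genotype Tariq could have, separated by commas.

I^A i, I^B i, i i

For each candidate genotype of Tariq, check whether crossing it with I^B i can produce every observed child phenotype.
  I^A I^A → possible child types {A, AB} ✗
  I^A I^B → possible child types {A, B, AB} ✗
  I^A i → possible child types {O, A, B, AB} ✓
  I^B I^B → possible child types {B} ✗
  I^B i → possible child types {O, B} ✓
  i i → possible child types {O, B} ✓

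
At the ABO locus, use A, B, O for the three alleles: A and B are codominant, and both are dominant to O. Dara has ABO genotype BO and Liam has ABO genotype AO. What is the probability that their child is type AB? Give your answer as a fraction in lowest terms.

1/4

ABO cross BO × AO → offspring phenotypes: 1/4 O, 1/4 A, 1/4 B, 1/4 AB.
So P(type AB) = 1/4.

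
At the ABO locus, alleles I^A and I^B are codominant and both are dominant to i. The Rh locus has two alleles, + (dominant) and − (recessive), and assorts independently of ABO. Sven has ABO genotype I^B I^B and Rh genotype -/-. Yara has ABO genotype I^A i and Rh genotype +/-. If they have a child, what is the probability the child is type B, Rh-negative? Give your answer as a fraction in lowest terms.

ABO cross I^B I^B × I^A i → offspring phenotypes: 1/2 B, 1/2 AB.
Rh cross -/- × +/- → 1/2 Rh+, 1/2 Rh-.
Independent loci: P(type B, Rh-negative) = 1/2 × 1/2 = 1/4.

1/4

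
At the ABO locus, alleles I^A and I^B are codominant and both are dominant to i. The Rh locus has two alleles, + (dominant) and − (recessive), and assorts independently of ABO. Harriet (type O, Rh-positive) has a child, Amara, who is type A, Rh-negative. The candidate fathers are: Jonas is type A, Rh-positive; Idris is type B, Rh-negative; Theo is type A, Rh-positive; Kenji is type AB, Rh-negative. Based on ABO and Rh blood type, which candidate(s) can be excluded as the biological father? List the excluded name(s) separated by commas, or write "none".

A candidate is excluded only if no genotype consistent with his phenotype could produce a type A, Rh-negative child with a type O, Rh-positive mother.
Idris (type B, Rh-): no genotype consistent with that phenotype can produce a type-A Rh- child with a type-O mother.

Idris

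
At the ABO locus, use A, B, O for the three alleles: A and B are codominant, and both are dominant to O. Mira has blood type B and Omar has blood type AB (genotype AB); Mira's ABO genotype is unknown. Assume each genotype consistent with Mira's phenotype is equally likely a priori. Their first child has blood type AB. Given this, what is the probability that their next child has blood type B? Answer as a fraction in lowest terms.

Possible genotypes: Mira ∈ {BB, BO}; Omar ∈ {AB}.
Weight each parental genotype pair by prior × P(type-AB child):
  BB × AB: posterior weight 2/3; P(next child type B) = 1/2.
  BO × AB: posterior weight 1/3; P(next child type B) = 1/2.
Weighted sum = 1/2.

1/2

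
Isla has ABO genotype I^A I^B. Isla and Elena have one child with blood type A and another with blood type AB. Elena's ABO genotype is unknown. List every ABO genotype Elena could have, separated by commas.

For each candidate genotype of Elena, check whether crossing it with I^A I^B can produce every observed child phenotype.
  I^A I^A → possible child types {A, AB} ✓
  I^A I^B → possible child types {A, B, AB} ✓
  I^A i → possible child types {A, B, AB} ✓
  I^B I^B → possible child types {B, AB} ✗
  I^B i → possible child types {A, B, AB} ✓
  i i → possible child types {A, B} ✗

I^A I^A, I^A I^B, I^A i, I^B i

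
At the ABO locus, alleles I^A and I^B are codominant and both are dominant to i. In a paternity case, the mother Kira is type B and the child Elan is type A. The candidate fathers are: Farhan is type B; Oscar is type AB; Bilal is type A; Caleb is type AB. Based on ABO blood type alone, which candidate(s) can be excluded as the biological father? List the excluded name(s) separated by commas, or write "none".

Farhan

A candidate is excluded only if no genotype consistent with his phenotype could produce a type A child with a type B mother.
Farhan (type B): no genotype consistent with that phenotype can produce a type-A child with a type-B mother.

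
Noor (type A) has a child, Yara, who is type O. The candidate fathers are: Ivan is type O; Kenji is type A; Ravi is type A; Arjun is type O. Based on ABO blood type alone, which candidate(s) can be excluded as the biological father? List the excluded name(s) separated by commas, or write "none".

none

A candidate is excluded only if no genotype consistent with his phenotype could produce a type O child with a type A mother.
Every candidate has at least one consistent genotype combination, so none can be excluded.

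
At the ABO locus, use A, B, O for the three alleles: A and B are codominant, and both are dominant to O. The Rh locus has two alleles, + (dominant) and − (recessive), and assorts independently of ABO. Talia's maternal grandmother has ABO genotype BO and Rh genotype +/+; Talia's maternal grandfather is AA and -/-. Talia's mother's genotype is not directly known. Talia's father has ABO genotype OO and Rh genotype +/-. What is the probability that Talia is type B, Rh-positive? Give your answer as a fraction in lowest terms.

3/16

Talia's mother's ABO genotype from BO × AA: 1/2 AB, 1/2 AO.
Crossing each possibility with the father OO and summing P(type B): 1/2·1/2 + 1/2·0 = 1/4.
Similarly for Rh via the mother's Rh distribution: P(Rh+) = 3/4.
Independent loci: 1/4 × 3/4 = 3/16.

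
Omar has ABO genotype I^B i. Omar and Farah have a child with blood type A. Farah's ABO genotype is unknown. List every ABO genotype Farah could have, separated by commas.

I^A I^A, I^A I^B, I^A i

For each candidate genotype of Farah, check whether crossing it with I^B i can produce every observed child phenotype.
  I^A I^A → possible child types {A, AB} ✓
  I^A I^B → possible child types {A, B, AB} ✓
  I^A i → possible child types {O, A, B, AB} ✓
  I^B I^B → possible child types {B} ✗
  I^B i → possible child types {O, B} ✗
  i i → possible child types {O, B} ✗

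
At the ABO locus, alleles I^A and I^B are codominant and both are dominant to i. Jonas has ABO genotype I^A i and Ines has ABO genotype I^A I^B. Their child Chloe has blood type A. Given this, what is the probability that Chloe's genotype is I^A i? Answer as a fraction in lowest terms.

Cross I^A i × I^A I^B → 1/4 I^A I^A, 1/4 I^A I^B, 1/4 I^A i, 1/4 I^B i.
Type-A genotypes among offspring: I^A I^A (1/4), I^A i (1/4); total 1/2.
P(I^A i | type A) = (1/4) / (1/2) = 1/2.

1/2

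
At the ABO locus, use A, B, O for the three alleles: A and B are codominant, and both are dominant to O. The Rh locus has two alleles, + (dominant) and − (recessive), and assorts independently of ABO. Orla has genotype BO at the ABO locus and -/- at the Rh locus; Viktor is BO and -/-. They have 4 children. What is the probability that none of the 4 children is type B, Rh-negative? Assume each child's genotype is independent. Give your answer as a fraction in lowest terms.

1/256

ABO cross BO × BO → 1/4 O, 3/4 B.
Rh cross -/- × -/- → 1 Rh-; so P(type B, Rh-negative) = 3/4 × 1 = 3/4 per child.
P(not type B, Rh-negative) = 1/4 for one child; (1/4)^4 = 1/256.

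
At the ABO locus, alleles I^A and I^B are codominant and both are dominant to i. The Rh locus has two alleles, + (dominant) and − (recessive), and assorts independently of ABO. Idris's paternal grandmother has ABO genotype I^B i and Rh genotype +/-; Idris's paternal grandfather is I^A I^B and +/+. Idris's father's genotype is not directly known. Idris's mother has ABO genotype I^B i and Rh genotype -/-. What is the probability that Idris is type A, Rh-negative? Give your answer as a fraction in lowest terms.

1/32

Idris's father's ABO genotype from I^B i × I^A I^B: 1/4 I^A I^B, 1/4 I^A i, 1/4 I^B I^B, 1/4 I^B i.
Crossing each possibility with the mother I^B i and summing P(type A): 1/4·1/4 + 1/4·1/4 + 1/4·0 + 1/4·0 = 1/8.
Similarly for Rh via the father's Rh distribution: P(Rh-) = 1/4.
Independent loci: 1/8 × 1/4 = 1/32.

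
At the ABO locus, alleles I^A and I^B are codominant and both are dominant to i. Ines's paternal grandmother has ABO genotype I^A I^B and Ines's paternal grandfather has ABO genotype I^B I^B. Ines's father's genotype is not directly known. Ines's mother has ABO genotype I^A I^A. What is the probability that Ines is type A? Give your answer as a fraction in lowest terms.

1/4

Ines's father's ABO genotype from I^A I^B × I^B I^B: 1/2 I^A I^B, 1/2 I^B I^B.
Crossing each possibility with the mother I^A I^A and summing P(type A): 1/2·1/2 + 1/2·0 = 1/4.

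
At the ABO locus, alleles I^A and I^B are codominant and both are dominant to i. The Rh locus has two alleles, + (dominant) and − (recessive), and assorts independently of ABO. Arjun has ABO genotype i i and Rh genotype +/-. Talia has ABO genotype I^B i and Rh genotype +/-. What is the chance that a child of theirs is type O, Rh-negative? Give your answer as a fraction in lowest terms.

ABO cross i i × I^B i → offspring phenotypes: 1/2 O, 1/2 B.
Rh cross +/- × +/- → 3/4 Rh+, 1/4 Rh-.
Independent loci: P(type O, Rh-negative) = 1/2 × 1/4 = 1/8.

1/8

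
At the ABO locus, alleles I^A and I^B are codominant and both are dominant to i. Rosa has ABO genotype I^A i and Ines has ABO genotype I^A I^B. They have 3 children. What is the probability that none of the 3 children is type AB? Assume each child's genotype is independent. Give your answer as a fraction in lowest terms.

ABO cross I^A i × I^A I^B → 1/2 A, 1/4 B, 1/4 AB.
So P(type AB) = 1/4 per child.
P(not type AB) = 3/4 for one child; (3/4)^3 = 27/64.

27/64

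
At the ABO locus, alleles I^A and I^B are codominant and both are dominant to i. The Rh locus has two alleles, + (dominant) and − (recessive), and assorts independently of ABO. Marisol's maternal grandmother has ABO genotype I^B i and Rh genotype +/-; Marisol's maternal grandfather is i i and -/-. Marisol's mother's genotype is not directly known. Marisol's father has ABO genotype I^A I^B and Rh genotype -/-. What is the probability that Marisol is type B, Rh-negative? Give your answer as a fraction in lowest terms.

Marisol's mother's ABO genotype from I^B i × i i: 1/2 I^B i, 1/2 i i.
Crossing each possibility with the father I^A I^B and summing P(type B): 1/2·1/2 + 1/2·1/2 = 1/2.
Similarly for Rh via the mother's Rh distribution: P(Rh-) = 3/4.
Independent loci: 1/2 × 3/4 = 3/8.

3/8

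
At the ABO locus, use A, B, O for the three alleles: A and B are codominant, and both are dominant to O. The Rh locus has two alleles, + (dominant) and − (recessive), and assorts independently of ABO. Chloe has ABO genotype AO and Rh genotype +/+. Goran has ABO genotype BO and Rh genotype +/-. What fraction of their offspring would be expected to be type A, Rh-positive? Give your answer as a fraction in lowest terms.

ABO cross AO × BO → offspring phenotypes: 1/4 O, 1/4 A, 1/4 B, 1/4 AB.
Rh cross +/+ × +/- → 1 Rh+.
Independent loci: P(type A, Rh-positive) = 1/4 × 1 = 1/4.

1/4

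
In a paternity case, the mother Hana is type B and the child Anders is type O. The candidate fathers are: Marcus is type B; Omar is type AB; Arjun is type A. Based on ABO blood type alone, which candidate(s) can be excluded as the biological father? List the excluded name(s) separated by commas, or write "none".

A candidate is excluded only if no genotype consistent with his phenotype could produce a type O child with a type B mother.
Omar (type AB): no genotype consistent with that phenotype can produce a type-O child with a type-B mother.

Omar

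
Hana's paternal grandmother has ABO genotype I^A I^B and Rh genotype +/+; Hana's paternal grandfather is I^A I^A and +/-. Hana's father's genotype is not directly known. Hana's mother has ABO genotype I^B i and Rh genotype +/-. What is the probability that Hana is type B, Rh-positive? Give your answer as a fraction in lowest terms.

Hana's father's ABO genotype from I^A I^B × I^A I^A: 1/2 I^A I^A, 1/2 I^A I^B.
Crossing each possibility with the mother I^B i and summing P(type B): 1/2·0 + 1/2·1/2 = 1/4.
Similarly for Rh via the father's Rh distribution: P(Rh+) = 7/8.
Independent loci: 1/4 × 7/8 = 7/32.

7/32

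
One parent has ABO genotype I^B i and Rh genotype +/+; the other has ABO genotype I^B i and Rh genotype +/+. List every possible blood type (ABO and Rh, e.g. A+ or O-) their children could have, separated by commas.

Gametes from I^B i × I^B i give offspring ABO genotypes I^B I^B, I^B i, i i, i.e. phenotypes O, B.
Rh cross +/+ × +/+ → phenotypes Rh+.
Combining independently: O+, B+.

O+, B+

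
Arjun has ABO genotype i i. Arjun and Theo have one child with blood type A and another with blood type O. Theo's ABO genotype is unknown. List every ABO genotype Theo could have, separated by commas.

For each candidate genotype of Theo, check whether crossing it with i i can produce every observed child phenotype.
  I^A I^A → possible child types {A} ✗
  I^A I^B → possible child types {A, B} ✗
  I^A i → possible child types {O, A} ✓
  I^B I^B → possible child types {B} ✗
  I^B i → possible child types {O, B} ✗
  i i → possible child types {O} ✗

I^A i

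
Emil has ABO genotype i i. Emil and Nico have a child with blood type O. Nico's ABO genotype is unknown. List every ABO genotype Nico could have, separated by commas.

For each candidate genotype of Nico, check whether crossing it with i i can produce every observed child phenotype.
  I^A I^A → possible child types {A} ✗
  I^A I^B → possible child types {A, B} ✗
  I^A i → possible child types {O, A} ✓
  I^B I^B → possible child types {B} ✗
  I^B i → possible child types {O, B} ✓
  i i → possible child types {O} ✓

I^A i, I^B i, i i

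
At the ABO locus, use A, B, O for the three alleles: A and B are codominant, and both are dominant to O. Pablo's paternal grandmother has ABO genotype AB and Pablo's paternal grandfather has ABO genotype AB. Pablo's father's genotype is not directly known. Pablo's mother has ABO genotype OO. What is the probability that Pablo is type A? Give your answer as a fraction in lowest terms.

Pablo's father's ABO genotype from AB × AB: 1/4 AA, 1/2 AB, 1/4 BB.
Crossing each possibility with the mother OO and summing P(type A): 1/4·1 + 1/2·1/2 + 1/4·0 = 1/2.

1/2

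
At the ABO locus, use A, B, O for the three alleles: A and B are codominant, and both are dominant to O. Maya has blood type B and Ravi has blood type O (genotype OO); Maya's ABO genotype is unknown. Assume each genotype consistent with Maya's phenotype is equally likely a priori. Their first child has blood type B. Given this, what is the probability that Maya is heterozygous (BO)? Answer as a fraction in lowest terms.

1/3

Possible genotypes: Maya ∈ {BB, BO}; Ravi ∈ {OO}.
Weight each parental genotype pair by prior × P(type-B child):
  BB × OO: posterior weight 2/3.
  BO × OO: posterior weight 1/3.
Sum the posterior weight over pairs where Maya is BO: 1/3.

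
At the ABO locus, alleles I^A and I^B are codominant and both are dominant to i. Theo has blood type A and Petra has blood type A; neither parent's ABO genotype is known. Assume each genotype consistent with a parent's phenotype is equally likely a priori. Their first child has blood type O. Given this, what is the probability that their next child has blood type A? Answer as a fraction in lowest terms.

3/4

Possible genotypes: Theo ∈ {I^A I^A, I^A i}; Petra ∈ {I^A I^A, I^A i}.
Weight each parental genotype pair by prior × P(type-O child):
  I^A i × I^A i: posterior weight 1; P(next child type A) = 3/4.
Weighted sum = 3/4.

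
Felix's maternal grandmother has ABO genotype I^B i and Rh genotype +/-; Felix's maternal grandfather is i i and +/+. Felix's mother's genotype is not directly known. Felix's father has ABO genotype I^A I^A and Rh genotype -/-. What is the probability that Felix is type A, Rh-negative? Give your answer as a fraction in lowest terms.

Felix's mother's ABO genotype from I^B i × i i: 1/2 I^B i, 1/2 i i.
Crossing each possibility with the father I^A I^A and summing P(type A): 1/2·1/2 + 1/2·1 = 3/4.
Similarly for Rh via the mother's Rh distribution: P(Rh-) = 1/4.
Independent loci: 3/4 × 1/4 = 3/16.

3/16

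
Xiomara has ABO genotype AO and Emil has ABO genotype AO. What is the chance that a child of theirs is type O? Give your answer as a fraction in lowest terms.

ABO cross AO × AO → offspring phenotypes: 1/4 O, 3/4 A.
So P(type O) = 1/4.

1/4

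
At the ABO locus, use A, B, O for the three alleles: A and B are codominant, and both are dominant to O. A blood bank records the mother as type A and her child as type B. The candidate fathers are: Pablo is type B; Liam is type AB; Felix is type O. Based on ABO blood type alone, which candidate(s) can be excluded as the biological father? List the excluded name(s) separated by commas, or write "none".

Felix

A candidate is excluded only if no genotype consistent with his phenotype could produce a type B child with a type A mother.
Felix (type O): no genotype consistent with that phenotype can produce a type-B child with a type-A mother.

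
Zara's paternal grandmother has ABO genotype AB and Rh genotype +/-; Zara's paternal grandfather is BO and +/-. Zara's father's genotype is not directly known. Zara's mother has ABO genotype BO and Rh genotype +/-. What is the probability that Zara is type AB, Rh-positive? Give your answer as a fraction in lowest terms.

Zara's father's ABO genotype from AB × BO: 1/4 AB, 1/4 AO, 1/4 BB, 1/4 BO.
Crossing each possibility with the mother BO and summing P(type AB): 1/4·1/4 + 1/4·1/4 + 1/4·0 + 1/4·0 = 1/8.
Similarly for Rh via the father's Rh distribution: P(Rh+) = 3/4.
Independent loci: 1/8 × 3/4 = 3/32.

3/32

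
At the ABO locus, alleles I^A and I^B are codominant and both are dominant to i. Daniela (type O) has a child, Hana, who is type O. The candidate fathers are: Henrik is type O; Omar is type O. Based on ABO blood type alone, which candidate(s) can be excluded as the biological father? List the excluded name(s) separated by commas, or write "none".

none

A candidate is excluded only if no genotype consistent with his phenotype could produce a type O child with a type O mother.
Every candidate has at least one consistent genotype combination, so none can be excluded.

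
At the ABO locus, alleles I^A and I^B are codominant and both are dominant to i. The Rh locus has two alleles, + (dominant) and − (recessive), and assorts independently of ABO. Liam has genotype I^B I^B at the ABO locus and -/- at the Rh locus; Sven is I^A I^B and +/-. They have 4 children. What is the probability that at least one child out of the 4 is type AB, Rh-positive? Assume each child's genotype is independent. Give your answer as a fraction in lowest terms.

175/256

ABO cross I^B I^B × I^A I^B → 1/2 B, 1/2 AB.
Rh cross -/- × +/- → 1/2 Rh+, 1/2 Rh-; so P(type AB, Rh-positive) = 1/2 × 1/2 = 1/4 per child.
P(none) = (3/4)^4 = 81/256; P(at least one) = 1 − 81/256 = 175/256.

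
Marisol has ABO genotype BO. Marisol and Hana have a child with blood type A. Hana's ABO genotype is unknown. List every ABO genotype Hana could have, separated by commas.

AA, AB, AO

For each candidate genotype of Hana, check whether crossing it with BO can produce every observed child phenotype.
  AA → possible child types {A, AB} ✓
  AB → possible child types {A, B, AB} ✓
  AO → possible child types {O, A, B, AB} ✓
  BB → possible child types {B} ✗
  BO → possible child types {O, B} ✗
  OO → possible child types {O, B} ✗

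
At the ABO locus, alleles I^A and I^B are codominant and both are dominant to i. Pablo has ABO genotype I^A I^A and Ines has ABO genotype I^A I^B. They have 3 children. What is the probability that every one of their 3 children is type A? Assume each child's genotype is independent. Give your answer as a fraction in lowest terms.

ABO cross I^A I^A × I^A I^B → 1/2 A, 1/2 AB.
So P(type A) = 1/2 per child.
All 3 independent: (1/2)^3 = 1/8.

1/8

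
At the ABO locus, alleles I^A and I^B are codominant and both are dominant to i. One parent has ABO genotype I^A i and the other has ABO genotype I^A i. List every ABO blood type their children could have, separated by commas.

Gametes from I^A i × I^A i give offspring ABO genotypes I^A I^A, I^A i, i i, i.e. phenotypes O, A.

O, A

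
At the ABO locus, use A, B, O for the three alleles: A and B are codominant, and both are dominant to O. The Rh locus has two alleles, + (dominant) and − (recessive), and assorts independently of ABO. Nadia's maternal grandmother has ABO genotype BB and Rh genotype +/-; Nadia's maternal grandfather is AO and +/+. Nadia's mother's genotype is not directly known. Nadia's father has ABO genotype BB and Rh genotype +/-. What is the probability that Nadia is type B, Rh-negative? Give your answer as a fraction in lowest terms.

3/32

Nadia's mother's ABO genotype from BB × AO: 1/2 AB, 1/2 BO.
Crossing each possibility with the father BB and summing P(type B): 1/2·1/2 + 1/2·1 = 3/4.
Similarly for Rh via the mother's Rh distribution: P(Rh-) = 1/8.
Independent loci: 3/4 × 1/8 = 3/32.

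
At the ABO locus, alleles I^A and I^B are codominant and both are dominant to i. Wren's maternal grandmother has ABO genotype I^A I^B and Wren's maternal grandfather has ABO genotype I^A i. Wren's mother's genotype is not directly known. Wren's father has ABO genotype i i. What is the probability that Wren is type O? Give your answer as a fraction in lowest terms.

1/4

Wren's mother's ABO genotype from I^A I^B × I^A i: 1/4 I^A I^A, 1/4 I^A I^B, 1/4 I^A i, 1/4 I^B i.
Crossing each possibility with the father i i and summing P(type O): 1/4·0 + 1/4·0 + 1/4·1/2 + 1/4·1/2 = 1/4.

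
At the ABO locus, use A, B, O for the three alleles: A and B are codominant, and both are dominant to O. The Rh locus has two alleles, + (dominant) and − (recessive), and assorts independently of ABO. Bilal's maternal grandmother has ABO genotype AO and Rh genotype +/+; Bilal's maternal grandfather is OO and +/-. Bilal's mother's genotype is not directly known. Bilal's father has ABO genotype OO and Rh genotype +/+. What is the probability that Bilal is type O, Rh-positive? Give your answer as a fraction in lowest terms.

Bilal's mother's ABO genotype from AO × OO: 1/2 AO, 1/2 OO.
Crossing each possibility with the father OO and summing P(type O): 1/2·1/2 + 1/2·1 = 3/4.
Similarly for Rh via the mother's Rh distribution: P(Rh+) = 1.
Independent loci: 3/4 × 1 = 3/4.

3/4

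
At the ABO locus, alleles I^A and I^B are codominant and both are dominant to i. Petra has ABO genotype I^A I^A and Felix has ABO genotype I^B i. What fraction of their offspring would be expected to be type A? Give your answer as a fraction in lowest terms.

ABO cross I^A I^A × I^B i → offspring phenotypes: 1/2 A, 1/2 AB.
So P(type A) = 1/2.

1/2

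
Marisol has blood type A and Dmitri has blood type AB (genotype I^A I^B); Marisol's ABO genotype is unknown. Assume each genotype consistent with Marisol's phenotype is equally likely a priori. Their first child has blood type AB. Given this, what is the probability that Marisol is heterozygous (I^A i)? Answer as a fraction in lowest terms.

1/3

Possible genotypes: Marisol ∈ {I^A I^A, I^A i}; Dmitri ∈ {I^A I^B}.
Weight each parental genotype pair by prior × P(type-AB child):
  I^A I^A × I^A I^B: posterior weight 2/3.
  I^A i × I^A I^B: posterior weight 1/3.
Sum the posterior weight over pairs where Marisol is I^A i: 1/3.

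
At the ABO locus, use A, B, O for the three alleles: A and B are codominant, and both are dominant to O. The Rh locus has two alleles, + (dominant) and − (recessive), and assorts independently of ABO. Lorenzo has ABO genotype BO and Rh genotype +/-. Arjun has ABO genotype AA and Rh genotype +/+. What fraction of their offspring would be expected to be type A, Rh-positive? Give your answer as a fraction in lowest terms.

ABO cross BO × AA → offspring phenotypes: 1/2 A, 1/2 AB.
Rh cross +/- × +/+ → 1 Rh+.
Independent loci: P(type A, Rh-positive) = 1/2 × 1 = 1/2.

1/2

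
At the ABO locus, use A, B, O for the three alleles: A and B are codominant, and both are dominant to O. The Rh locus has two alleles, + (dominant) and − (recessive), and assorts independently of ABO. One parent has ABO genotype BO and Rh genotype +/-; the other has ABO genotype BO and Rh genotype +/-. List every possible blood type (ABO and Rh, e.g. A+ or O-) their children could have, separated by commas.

O+, O-, B+, B-

Gametes from BO × BO give offspring ABO genotypes BB, BO, OO, i.e. phenotypes O, B.
Rh cross +/- × +/- → phenotypes Rh+, Rh-.
Combining independently: O+, O-, B+, B-.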